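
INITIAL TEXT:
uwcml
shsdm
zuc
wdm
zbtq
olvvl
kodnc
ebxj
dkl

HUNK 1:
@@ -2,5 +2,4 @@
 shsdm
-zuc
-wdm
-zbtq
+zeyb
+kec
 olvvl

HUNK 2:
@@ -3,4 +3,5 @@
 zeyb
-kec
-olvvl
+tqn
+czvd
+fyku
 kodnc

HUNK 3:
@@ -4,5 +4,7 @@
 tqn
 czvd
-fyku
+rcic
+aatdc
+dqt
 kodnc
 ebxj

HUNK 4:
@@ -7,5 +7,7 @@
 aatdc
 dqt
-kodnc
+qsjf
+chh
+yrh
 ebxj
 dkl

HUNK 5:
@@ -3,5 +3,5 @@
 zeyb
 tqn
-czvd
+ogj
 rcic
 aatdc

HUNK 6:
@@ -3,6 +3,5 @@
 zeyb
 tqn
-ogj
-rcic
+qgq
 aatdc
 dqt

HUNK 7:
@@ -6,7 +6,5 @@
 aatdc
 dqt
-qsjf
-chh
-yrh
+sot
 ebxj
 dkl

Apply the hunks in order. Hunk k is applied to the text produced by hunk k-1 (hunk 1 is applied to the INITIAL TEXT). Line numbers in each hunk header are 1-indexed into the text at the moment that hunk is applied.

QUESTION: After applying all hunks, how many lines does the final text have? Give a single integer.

Answer: 10

Derivation:
Hunk 1: at line 2 remove [zuc,wdm,zbtq] add [zeyb,kec] -> 8 lines: uwcml shsdm zeyb kec olvvl kodnc ebxj dkl
Hunk 2: at line 3 remove [kec,olvvl] add [tqn,czvd,fyku] -> 9 lines: uwcml shsdm zeyb tqn czvd fyku kodnc ebxj dkl
Hunk 3: at line 4 remove [fyku] add [rcic,aatdc,dqt] -> 11 lines: uwcml shsdm zeyb tqn czvd rcic aatdc dqt kodnc ebxj dkl
Hunk 4: at line 7 remove [kodnc] add [qsjf,chh,yrh] -> 13 lines: uwcml shsdm zeyb tqn czvd rcic aatdc dqt qsjf chh yrh ebxj dkl
Hunk 5: at line 3 remove [czvd] add [ogj] -> 13 lines: uwcml shsdm zeyb tqn ogj rcic aatdc dqt qsjf chh yrh ebxj dkl
Hunk 6: at line 3 remove [ogj,rcic] add [qgq] -> 12 lines: uwcml shsdm zeyb tqn qgq aatdc dqt qsjf chh yrh ebxj dkl
Hunk 7: at line 6 remove [qsjf,chh,yrh] add [sot] -> 10 lines: uwcml shsdm zeyb tqn qgq aatdc dqt sot ebxj dkl
Final line count: 10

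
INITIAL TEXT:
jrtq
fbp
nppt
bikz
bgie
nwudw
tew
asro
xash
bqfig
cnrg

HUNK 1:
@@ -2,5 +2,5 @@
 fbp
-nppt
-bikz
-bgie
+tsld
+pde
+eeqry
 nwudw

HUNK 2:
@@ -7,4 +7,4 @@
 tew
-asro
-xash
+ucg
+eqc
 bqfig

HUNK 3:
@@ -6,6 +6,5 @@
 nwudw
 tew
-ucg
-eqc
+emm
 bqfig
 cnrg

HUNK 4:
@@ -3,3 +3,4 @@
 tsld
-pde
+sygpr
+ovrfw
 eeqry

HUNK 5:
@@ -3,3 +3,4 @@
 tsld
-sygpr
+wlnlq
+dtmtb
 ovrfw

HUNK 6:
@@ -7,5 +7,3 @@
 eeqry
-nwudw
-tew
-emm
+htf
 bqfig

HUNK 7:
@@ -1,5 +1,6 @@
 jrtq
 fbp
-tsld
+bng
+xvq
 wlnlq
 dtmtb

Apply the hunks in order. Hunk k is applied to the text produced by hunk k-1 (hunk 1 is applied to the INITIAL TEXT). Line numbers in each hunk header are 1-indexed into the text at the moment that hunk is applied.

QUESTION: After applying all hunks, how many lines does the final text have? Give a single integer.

Hunk 1: at line 2 remove [nppt,bikz,bgie] add [tsld,pde,eeqry] -> 11 lines: jrtq fbp tsld pde eeqry nwudw tew asro xash bqfig cnrg
Hunk 2: at line 7 remove [asro,xash] add [ucg,eqc] -> 11 lines: jrtq fbp tsld pde eeqry nwudw tew ucg eqc bqfig cnrg
Hunk 3: at line 6 remove [ucg,eqc] add [emm] -> 10 lines: jrtq fbp tsld pde eeqry nwudw tew emm bqfig cnrg
Hunk 4: at line 3 remove [pde] add [sygpr,ovrfw] -> 11 lines: jrtq fbp tsld sygpr ovrfw eeqry nwudw tew emm bqfig cnrg
Hunk 5: at line 3 remove [sygpr] add [wlnlq,dtmtb] -> 12 lines: jrtq fbp tsld wlnlq dtmtb ovrfw eeqry nwudw tew emm bqfig cnrg
Hunk 6: at line 7 remove [nwudw,tew,emm] add [htf] -> 10 lines: jrtq fbp tsld wlnlq dtmtb ovrfw eeqry htf bqfig cnrg
Hunk 7: at line 1 remove [tsld] add [bng,xvq] -> 11 lines: jrtq fbp bng xvq wlnlq dtmtb ovrfw eeqry htf bqfig cnrg
Final line count: 11

Answer: 11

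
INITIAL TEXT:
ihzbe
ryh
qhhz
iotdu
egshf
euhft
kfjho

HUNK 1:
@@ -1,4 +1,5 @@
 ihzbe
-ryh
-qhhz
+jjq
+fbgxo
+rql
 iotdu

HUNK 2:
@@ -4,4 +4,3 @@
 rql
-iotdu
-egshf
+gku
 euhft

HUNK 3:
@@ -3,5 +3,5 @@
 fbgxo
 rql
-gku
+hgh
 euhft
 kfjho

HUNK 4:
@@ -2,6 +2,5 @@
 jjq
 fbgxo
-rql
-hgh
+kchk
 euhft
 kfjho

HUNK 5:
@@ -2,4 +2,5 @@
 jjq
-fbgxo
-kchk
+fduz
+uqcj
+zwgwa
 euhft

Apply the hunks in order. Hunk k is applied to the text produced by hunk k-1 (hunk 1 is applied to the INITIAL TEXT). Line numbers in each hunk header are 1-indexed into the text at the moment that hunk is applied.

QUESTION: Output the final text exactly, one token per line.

Answer: ihzbe
jjq
fduz
uqcj
zwgwa
euhft
kfjho

Derivation:
Hunk 1: at line 1 remove [ryh,qhhz] add [jjq,fbgxo,rql] -> 8 lines: ihzbe jjq fbgxo rql iotdu egshf euhft kfjho
Hunk 2: at line 4 remove [iotdu,egshf] add [gku] -> 7 lines: ihzbe jjq fbgxo rql gku euhft kfjho
Hunk 3: at line 3 remove [gku] add [hgh] -> 7 lines: ihzbe jjq fbgxo rql hgh euhft kfjho
Hunk 4: at line 2 remove [rql,hgh] add [kchk] -> 6 lines: ihzbe jjq fbgxo kchk euhft kfjho
Hunk 5: at line 2 remove [fbgxo,kchk] add [fduz,uqcj,zwgwa] -> 7 lines: ihzbe jjq fduz uqcj zwgwa euhft kfjho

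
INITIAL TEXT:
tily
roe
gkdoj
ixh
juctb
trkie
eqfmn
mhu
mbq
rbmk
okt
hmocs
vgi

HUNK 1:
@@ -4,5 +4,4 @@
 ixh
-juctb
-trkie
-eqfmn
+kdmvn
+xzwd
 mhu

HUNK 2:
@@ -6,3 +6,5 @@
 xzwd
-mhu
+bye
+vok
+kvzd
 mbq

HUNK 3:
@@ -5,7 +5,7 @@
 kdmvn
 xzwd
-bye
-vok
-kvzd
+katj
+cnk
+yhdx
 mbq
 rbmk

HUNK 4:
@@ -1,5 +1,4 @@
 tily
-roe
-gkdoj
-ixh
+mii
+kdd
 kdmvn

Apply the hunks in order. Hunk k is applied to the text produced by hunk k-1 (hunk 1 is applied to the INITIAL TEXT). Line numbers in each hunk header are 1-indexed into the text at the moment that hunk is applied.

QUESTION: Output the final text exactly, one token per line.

Hunk 1: at line 4 remove [juctb,trkie,eqfmn] add [kdmvn,xzwd] -> 12 lines: tily roe gkdoj ixh kdmvn xzwd mhu mbq rbmk okt hmocs vgi
Hunk 2: at line 6 remove [mhu] add [bye,vok,kvzd] -> 14 lines: tily roe gkdoj ixh kdmvn xzwd bye vok kvzd mbq rbmk okt hmocs vgi
Hunk 3: at line 5 remove [bye,vok,kvzd] add [katj,cnk,yhdx] -> 14 lines: tily roe gkdoj ixh kdmvn xzwd katj cnk yhdx mbq rbmk okt hmocs vgi
Hunk 4: at line 1 remove [roe,gkdoj,ixh] add [mii,kdd] -> 13 lines: tily mii kdd kdmvn xzwd katj cnk yhdx mbq rbmk okt hmocs vgi

Answer: tily
mii
kdd
kdmvn
xzwd
katj
cnk
yhdx
mbq
rbmk
okt
hmocs
vgi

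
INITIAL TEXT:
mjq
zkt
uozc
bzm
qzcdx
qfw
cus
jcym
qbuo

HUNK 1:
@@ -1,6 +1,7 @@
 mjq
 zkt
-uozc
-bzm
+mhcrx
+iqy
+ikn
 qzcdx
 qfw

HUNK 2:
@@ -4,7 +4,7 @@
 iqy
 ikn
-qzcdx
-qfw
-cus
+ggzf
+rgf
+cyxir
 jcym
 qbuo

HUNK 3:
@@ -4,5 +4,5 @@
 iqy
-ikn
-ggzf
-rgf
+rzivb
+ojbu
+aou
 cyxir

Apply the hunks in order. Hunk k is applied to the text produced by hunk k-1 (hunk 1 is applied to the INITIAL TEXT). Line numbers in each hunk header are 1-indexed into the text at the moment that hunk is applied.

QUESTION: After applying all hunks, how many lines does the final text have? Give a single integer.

Answer: 10

Derivation:
Hunk 1: at line 1 remove [uozc,bzm] add [mhcrx,iqy,ikn] -> 10 lines: mjq zkt mhcrx iqy ikn qzcdx qfw cus jcym qbuo
Hunk 2: at line 4 remove [qzcdx,qfw,cus] add [ggzf,rgf,cyxir] -> 10 lines: mjq zkt mhcrx iqy ikn ggzf rgf cyxir jcym qbuo
Hunk 3: at line 4 remove [ikn,ggzf,rgf] add [rzivb,ojbu,aou] -> 10 lines: mjq zkt mhcrx iqy rzivb ojbu aou cyxir jcym qbuo
Final line count: 10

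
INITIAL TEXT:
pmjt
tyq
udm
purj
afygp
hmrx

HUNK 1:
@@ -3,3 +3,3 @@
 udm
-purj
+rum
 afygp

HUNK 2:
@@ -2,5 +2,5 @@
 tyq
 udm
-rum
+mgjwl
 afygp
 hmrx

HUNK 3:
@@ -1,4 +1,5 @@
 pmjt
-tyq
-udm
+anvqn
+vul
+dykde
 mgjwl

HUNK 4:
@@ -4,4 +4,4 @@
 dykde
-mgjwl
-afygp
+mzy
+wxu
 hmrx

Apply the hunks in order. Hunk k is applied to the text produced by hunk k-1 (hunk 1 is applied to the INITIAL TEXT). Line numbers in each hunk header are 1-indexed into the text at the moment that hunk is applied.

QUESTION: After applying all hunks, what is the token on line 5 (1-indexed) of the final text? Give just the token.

Answer: mzy

Derivation:
Hunk 1: at line 3 remove [purj] add [rum] -> 6 lines: pmjt tyq udm rum afygp hmrx
Hunk 2: at line 2 remove [rum] add [mgjwl] -> 6 lines: pmjt tyq udm mgjwl afygp hmrx
Hunk 3: at line 1 remove [tyq,udm] add [anvqn,vul,dykde] -> 7 lines: pmjt anvqn vul dykde mgjwl afygp hmrx
Hunk 4: at line 4 remove [mgjwl,afygp] add [mzy,wxu] -> 7 lines: pmjt anvqn vul dykde mzy wxu hmrx
Final line 5: mzy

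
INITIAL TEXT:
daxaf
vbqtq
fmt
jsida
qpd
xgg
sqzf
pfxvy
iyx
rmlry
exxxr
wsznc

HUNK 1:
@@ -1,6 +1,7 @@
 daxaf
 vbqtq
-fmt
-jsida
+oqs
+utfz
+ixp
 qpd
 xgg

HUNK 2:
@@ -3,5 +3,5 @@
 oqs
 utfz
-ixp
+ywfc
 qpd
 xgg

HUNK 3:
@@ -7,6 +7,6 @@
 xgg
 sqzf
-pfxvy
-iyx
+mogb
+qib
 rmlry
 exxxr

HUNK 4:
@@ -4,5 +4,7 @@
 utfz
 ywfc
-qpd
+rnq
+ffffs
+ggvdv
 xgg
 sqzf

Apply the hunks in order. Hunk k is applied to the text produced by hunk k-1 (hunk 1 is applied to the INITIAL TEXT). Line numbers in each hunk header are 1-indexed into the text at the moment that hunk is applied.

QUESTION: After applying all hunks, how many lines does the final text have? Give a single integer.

Hunk 1: at line 1 remove [fmt,jsida] add [oqs,utfz,ixp] -> 13 lines: daxaf vbqtq oqs utfz ixp qpd xgg sqzf pfxvy iyx rmlry exxxr wsznc
Hunk 2: at line 3 remove [ixp] add [ywfc] -> 13 lines: daxaf vbqtq oqs utfz ywfc qpd xgg sqzf pfxvy iyx rmlry exxxr wsznc
Hunk 3: at line 7 remove [pfxvy,iyx] add [mogb,qib] -> 13 lines: daxaf vbqtq oqs utfz ywfc qpd xgg sqzf mogb qib rmlry exxxr wsznc
Hunk 4: at line 4 remove [qpd] add [rnq,ffffs,ggvdv] -> 15 lines: daxaf vbqtq oqs utfz ywfc rnq ffffs ggvdv xgg sqzf mogb qib rmlry exxxr wsznc
Final line count: 15

Answer: 15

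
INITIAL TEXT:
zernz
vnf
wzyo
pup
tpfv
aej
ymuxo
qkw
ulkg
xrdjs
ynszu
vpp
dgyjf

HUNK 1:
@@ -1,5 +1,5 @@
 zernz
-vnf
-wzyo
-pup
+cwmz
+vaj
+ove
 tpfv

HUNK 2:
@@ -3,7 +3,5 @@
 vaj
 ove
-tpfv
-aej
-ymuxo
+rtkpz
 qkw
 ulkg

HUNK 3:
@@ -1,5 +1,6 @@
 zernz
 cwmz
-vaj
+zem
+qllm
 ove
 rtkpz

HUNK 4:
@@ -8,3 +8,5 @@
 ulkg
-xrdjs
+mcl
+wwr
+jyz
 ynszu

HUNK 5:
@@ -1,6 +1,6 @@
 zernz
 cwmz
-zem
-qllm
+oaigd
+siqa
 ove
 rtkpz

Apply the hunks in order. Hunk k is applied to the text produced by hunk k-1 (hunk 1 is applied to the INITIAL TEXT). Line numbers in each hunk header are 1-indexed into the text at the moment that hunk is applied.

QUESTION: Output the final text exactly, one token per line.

Hunk 1: at line 1 remove [vnf,wzyo,pup] add [cwmz,vaj,ove] -> 13 lines: zernz cwmz vaj ove tpfv aej ymuxo qkw ulkg xrdjs ynszu vpp dgyjf
Hunk 2: at line 3 remove [tpfv,aej,ymuxo] add [rtkpz] -> 11 lines: zernz cwmz vaj ove rtkpz qkw ulkg xrdjs ynszu vpp dgyjf
Hunk 3: at line 1 remove [vaj] add [zem,qllm] -> 12 lines: zernz cwmz zem qllm ove rtkpz qkw ulkg xrdjs ynszu vpp dgyjf
Hunk 4: at line 8 remove [xrdjs] add [mcl,wwr,jyz] -> 14 lines: zernz cwmz zem qllm ove rtkpz qkw ulkg mcl wwr jyz ynszu vpp dgyjf
Hunk 5: at line 1 remove [zem,qllm] add [oaigd,siqa] -> 14 lines: zernz cwmz oaigd siqa ove rtkpz qkw ulkg mcl wwr jyz ynszu vpp dgyjf

Answer: zernz
cwmz
oaigd
siqa
ove
rtkpz
qkw
ulkg
mcl
wwr
jyz
ynszu
vpp
dgyjf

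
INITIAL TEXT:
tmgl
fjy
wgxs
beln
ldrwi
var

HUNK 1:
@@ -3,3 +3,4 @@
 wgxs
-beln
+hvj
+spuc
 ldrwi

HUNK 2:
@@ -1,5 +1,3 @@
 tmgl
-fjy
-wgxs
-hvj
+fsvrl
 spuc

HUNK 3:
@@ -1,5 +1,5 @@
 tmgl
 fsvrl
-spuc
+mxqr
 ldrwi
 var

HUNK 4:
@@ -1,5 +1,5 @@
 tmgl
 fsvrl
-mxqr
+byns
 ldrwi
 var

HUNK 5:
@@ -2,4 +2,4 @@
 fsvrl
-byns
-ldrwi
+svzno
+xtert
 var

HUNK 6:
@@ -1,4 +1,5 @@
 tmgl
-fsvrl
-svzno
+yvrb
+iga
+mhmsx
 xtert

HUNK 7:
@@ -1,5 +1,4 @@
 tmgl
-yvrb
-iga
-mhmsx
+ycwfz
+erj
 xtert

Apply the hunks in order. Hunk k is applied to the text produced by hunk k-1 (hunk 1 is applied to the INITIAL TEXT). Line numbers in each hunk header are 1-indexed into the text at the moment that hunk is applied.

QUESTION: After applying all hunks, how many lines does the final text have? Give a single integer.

Hunk 1: at line 3 remove [beln] add [hvj,spuc] -> 7 lines: tmgl fjy wgxs hvj spuc ldrwi var
Hunk 2: at line 1 remove [fjy,wgxs,hvj] add [fsvrl] -> 5 lines: tmgl fsvrl spuc ldrwi var
Hunk 3: at line 1 remove [spuc] add [mxqr] -> 5 lines: tmgl fsvrl mxqr ldrwi var
Hunk 4: at line 1 remove [mxqr] add [byns] -> 5 lines: tmgl fsvrl byns ldrwi var
Hunk 5: at line 2 remove [byns,ldrwi] add [svzno,xtert] -> 5 lines: tmgl fsvrl svzno xtert var
Hunk 6: at line 1 remove [fsvrl,svzno] add [yvrb,iga,mhmsx] -> 6 lines: tmgl yvrb iga mhmsx xtert var
Hunk 7: at line 1 remove [yvrb,iga,mhmsx] add [ycwfz,erj] -> 5 lines: tmgl ycwfz erj xtert var
Final line count: 5

Answer: 5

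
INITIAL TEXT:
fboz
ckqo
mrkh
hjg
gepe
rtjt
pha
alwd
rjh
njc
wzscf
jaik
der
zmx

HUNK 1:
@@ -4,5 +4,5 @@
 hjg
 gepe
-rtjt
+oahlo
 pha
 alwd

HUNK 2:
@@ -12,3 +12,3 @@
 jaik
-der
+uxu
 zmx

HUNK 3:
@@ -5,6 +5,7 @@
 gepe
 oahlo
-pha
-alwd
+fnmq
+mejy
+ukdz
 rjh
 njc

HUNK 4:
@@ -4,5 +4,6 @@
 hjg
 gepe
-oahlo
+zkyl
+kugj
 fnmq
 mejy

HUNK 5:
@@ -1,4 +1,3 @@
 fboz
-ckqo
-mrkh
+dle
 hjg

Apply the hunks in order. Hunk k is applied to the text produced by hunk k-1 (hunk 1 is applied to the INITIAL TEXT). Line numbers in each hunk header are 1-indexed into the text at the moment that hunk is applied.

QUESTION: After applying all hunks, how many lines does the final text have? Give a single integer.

Hunk 1: at line 4 remove [rtjt] add [oahlo] -> 14 lines: fboz ckqo mrkh hjg gepe oahlo pha alwd rjh njc wzscf jaik der zmx
Hunk 2: at line 12 remove [der] add [uxu] -> 14 lines: fboz ckqo mrkh hjg gepe oahlo pha alwd rjh njc wzscf jaik uxu zmx
Hunk 3: at line 5 remove [pha,alwd] add [fnmq,mejy,ukdz] -> 15 lines: fboz ckqo mrkh hjg gepe oahlo fnmq mejy ukdz rjh njc wzscf jaik uxu zmx
Hunk 4: at line 4 remove [oahlo] add [zkyl,kugj] -> 16 lines: fboz ckqo mrkh hjg gepe zkyl kugj fnmq mejy ukdz rjh njc wzscf jaik uxu zmx
Hunk 5: at line 1 remove [ckqo,mrkh] add [dle] -> 15 lines: fboz dle hjg gepe zkyl kugj fnmq mejy ukdz rjh njc wzscf jaik uxu zmx
Final line count: 15

Answer: 15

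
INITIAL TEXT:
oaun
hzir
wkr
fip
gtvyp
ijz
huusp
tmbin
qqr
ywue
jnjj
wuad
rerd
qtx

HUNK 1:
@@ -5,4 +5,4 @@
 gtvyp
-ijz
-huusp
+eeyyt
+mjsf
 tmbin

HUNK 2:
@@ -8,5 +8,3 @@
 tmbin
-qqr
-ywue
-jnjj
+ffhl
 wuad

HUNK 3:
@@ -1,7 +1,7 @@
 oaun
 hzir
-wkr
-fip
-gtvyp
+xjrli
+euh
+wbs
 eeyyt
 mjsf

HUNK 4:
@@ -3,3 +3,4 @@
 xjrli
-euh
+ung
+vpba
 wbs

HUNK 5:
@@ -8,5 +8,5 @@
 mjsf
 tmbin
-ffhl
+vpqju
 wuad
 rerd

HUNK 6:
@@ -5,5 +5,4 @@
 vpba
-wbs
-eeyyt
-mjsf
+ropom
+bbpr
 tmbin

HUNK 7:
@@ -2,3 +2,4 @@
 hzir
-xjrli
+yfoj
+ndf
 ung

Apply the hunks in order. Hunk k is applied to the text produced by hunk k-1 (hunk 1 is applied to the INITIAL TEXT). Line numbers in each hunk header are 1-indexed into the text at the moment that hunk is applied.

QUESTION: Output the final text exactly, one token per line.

Hunk 1: at line 5 remove [ijz,huusp] add [eeyyt,mjsf] -> 14 lines: oaun hzir wkr fip gtvyp eeyyt mjsf tmbin qqr ywue jnjj wuad rerd qtx
Hunk 2: at line 8 remove [qqr,ywue,jnjj] add [ffhl] -> 12 lines: oaun hzir wkr fip gtvyp eeyyt mjsf tmbin ffhl wuad rerd qtx
Hunk 3: at line 1 remove [wkr,fip,gtvyp] add [xjrli,euh,wbs] -> 12 lines: oaun hzir xjrli euh wbs eeyyt mjsf tmbin ffhl wuad rerd qtx
Hunk 4: at line 3 remove [euh] add [ung,vpba] -> 13 lines: oaun hzir xjrli ung vpba wbs eeyyt mjsf tmbin ffhl wuad rerd qtx
Hunk 5: at line 8 remove [ffhl] add [vpqju] -> 13 lines: oaun hzir xjrli ung vpba wbs eeyyt mjsf tmbin vpqju wuad rerd qtx
Hunk 6: at line 5 remove [wbs,eeyyt,mjsf] add [ropom,bbpr] -> 12 lines: oaun hzir xjrli ung vpba ropom bbpr tmbin vpqju wuad rerd qtx
Hunk 7: at line 2 remove [xjrli] add [yfoj,ndf] -> 13 lines: oaun hzir yfoj ndf ung vpba ropom bbpr tmbin vpqju wuad rerd qtx

Answer: oaun
hzir
yfoj
ndf
ung
vpba
ropom
bbpr
tmbin
vpqju
wuad
rerd
qtx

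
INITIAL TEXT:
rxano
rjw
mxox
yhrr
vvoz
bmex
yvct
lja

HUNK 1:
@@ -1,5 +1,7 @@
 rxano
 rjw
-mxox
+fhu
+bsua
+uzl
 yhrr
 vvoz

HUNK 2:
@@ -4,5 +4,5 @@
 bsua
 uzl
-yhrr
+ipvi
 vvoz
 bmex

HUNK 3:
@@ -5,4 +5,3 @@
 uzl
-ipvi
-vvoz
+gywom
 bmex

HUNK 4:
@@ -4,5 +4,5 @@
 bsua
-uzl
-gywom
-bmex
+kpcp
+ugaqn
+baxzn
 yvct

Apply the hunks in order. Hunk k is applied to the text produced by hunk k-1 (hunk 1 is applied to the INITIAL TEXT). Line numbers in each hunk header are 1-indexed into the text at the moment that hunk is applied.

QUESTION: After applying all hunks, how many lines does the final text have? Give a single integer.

Hunk 1: at line 1 remove [mxox] add [fhu,bsua,uzl] -> 10 lines: rxano rjw fhu bsua uzl yhrr vvoz bmex yvct lja
Hunk 2: at line 4 remove [yhrr] add [ipvi] -> 10 lines: rxano rjw fhu bsua uzl ipvi vvoz bmex yvct lja
Hunk 3: at line 5 remove [ipvi,vvoz] add [gywom] -> 9 lines: rxano rjw fhu bsua uzl gywom bmex yvct lja
Hunk 4: at line 4 remove [uzl,gywom,bmex] add [kpcp,ugaqn,baxzn] -> 9 lines: rxano rjw fhu bsua kpcp ugaqn baxzn yvct lja
Final line count: 9

Answer: 9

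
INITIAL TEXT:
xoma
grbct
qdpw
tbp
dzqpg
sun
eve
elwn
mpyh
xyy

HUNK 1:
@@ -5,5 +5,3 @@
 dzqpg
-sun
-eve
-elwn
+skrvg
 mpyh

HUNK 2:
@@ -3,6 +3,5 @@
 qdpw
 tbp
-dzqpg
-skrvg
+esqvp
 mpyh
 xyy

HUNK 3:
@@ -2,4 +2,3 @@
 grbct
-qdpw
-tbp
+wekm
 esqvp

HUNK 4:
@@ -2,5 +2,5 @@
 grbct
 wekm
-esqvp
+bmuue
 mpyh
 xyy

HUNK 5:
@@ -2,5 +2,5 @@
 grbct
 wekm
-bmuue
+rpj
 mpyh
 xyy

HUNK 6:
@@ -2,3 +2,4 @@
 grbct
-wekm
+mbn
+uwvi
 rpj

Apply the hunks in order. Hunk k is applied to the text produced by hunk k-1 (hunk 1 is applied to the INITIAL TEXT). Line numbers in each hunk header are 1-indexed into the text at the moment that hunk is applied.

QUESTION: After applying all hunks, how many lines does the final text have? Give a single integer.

Hunk 1: at line 5 remove [sun,eve,elwn] add [skrvg] -> 8 lines: xoma grbct qdpw tbp dzqpg skrvg mpyh xyy
Hunk 2: at line 3 remove [dzqpg,skrvg] add [esqvp] -> 7 lines: xoma grbct qdpw tbp esqvp mpyh xyy
Hunk 3: at line 2 remove [qdpw,tbp] add [wekm] -> 6 lines: xoma grbct wekm esqvp mpyh xyy
Hunk 4: at line 2 remove [esqvp] add [bmuue] -> 6 lines: xoma grbct wekm bmuue mpyh xyy
Hunk 5: at line 2 remove [bmuue] add [rpj] -> 6 lines: xoma grbct wekm rpj mpyh xyy
Hunk 6: at line 2 remove [wekm] add [mbn,uwvi] -> 7 lines: xoma grbct mbn uwvi rpj mpyh xyy
Final line count: 7

Answer: 7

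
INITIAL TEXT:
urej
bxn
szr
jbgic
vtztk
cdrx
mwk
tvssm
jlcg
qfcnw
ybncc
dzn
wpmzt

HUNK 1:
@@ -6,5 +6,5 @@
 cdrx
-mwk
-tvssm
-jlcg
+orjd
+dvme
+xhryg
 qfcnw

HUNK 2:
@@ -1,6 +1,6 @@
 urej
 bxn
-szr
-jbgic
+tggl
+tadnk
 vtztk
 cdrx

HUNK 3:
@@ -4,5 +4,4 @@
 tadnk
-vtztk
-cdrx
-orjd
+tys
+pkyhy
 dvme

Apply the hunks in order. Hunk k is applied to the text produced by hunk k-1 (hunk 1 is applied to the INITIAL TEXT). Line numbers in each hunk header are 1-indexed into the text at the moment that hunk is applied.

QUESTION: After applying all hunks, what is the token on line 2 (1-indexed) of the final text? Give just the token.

Answer: bxn

Derivation:
Hunk 1: at line 6 remove [mwk,tvssm,jlcg] add [orjd,dvme,xhryg] -> 13 lines: urej bxn szr jbgic vtztk cdrx orjd dvme xhryg qfcnw ybncc dzn wpmzt
Hunk 2: at line 1 remove [szr,jbgic] add [tggl,tadnk] -> 13 lines: urej bxn tggl tadnk vtztk cdrx orjd dvme xhryg qfcnw ybncc dzn wpmzt
Hunk 3: at line 4 remove [vtztk,cdrx,orjd] add [tys,pkyhy] -> 12 lines: urej bxn tggl tadnk tys pkyhy dvme xhryg qfcnw ybncc dzn wpmzt
Final line 2: bxn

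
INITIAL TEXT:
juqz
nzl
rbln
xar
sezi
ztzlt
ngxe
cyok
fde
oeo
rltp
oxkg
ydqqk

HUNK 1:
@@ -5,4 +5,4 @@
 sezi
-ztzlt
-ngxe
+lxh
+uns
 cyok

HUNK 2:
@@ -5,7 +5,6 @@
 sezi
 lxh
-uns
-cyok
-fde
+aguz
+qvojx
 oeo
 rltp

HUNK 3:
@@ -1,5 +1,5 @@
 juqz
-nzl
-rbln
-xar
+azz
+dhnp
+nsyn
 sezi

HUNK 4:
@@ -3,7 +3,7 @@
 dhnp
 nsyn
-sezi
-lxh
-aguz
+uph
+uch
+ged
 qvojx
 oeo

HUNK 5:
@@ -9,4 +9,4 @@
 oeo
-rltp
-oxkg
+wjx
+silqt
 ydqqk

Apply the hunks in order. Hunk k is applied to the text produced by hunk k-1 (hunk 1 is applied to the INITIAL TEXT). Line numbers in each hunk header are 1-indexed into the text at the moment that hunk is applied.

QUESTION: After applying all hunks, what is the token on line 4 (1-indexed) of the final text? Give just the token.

Answer: nsyn

Derivation:
Hunk 1: at line 5 remove [ztzlt,ngxe] add [lxh,uns] -> 13 lines: juqz nzl rbln xar sezi lxh uns cyok fde oeo rltp oxkg ydqqk
Hunk 2: at line 5 remove [uns,cyok,fde] add [aguz,qvojx] -> 12 lines: juqz nzl rbln xar sezi lxh aguz qvojx oeo rltp oxkg ydqqk
Hunk 3: at line 1 remove [nzl,rbln,xar] add [azz,dhnp,nsyn] -> 12 lines: juqz azz dhnp nsyn sezi lxh aguz qvojx oeo rltp oxkg ydqqk
Hunk 4: at line 3 remove [sezi,lxh,aguz] add [uph,uch,ged] -> 12 lines: juqz azz dhnp nsyn uph uch ged qvojx oeo rltp oxkg ydqqk
Hunk 5: at line 9 remove [rltp,oxkg] add [wjx,silqt] -> 12 lines: juqz azz dhnp nsyn uph uch ged qvojx oeo wjx silqt ydqqk
Final line 4: nsyn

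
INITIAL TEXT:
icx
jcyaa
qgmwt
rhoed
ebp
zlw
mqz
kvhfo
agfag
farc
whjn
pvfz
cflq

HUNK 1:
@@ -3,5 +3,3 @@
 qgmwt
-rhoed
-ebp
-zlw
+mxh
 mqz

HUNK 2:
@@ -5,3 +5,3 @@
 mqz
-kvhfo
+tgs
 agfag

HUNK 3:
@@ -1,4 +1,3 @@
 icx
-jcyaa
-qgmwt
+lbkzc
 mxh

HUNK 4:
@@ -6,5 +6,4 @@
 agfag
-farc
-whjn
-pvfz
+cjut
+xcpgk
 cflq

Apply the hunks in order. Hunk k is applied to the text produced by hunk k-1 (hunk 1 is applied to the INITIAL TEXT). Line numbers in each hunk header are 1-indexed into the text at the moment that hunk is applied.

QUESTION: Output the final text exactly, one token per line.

Hunk 1: at line 3 remove [rhoed,ebp,zlw] add [mxh] -> 11 lines: icx jcyaa qgmwt mxh mqz kvhfo agfag farc whjn pvfz cflq
Hunk 2: at line 5 remove [kvhfo] add [tgs] -> 11 lines: icx jcyaa qgmwt mxh mqz tgs agfag farc whjn pvfz cflq
Hunk 3: at line 1 remove [jcyaa,qgmwt] add [lbkzc] -> 10 lines: icx lbkzc mxh mqz tgs agfag farc whjn pvfz cflq
Hunk 4: at line 6 remove [farc,whjn,pvfz] add [cjut,xcpgk] -> 9 lines: icx lbkzc mxh mqz tgs agfag cjut xcpgk cflq

Answer: icx
lbkzc
mxh
mqz
tgs
agfag
cjut
xcpgk
cflq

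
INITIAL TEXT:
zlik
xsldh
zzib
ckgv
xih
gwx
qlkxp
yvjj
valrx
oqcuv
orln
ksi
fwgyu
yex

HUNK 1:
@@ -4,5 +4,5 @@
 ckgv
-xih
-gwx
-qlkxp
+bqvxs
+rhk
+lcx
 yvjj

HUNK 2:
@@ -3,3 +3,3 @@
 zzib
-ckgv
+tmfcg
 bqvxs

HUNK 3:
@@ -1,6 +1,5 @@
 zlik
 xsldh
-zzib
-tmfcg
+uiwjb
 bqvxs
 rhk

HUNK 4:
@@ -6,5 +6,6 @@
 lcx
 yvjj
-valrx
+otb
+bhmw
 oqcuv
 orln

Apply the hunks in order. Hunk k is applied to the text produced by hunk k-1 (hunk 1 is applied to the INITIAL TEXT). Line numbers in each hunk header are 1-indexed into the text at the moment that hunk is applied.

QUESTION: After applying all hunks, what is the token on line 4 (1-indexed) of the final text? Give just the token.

Answer: bqvxs

Derivation:
Hunk 1: at line 4 remove [xih,gwx,qlkxp] add [bqvxs,rhk,lcx] -> 14 lines: zlik xsldh zzib ckgv bqvxs rhk lcx yvjj valrx oqcuv orln ksi fwgyu yex
Hunk 2: at line 3 remove [ckgv] add [tmfcg] -> 14 lines: zlik xsldh zzib tmfcg bqvxs rhk lcx yvjj valrx oqcuv orln ksi fwgyu yex
Hunk 3: at line 1 remove [zzib,tmfcg] add [uiwjb] -> 13 lines: zlik xsldh uiwjb bqvxs rhk lcx yvjj valrx oqcuv orln ksi fwgyu yex
Hunk 4: at line 6 remove [valrx] add [otb,bhmw] -> 14 lines: zlik xsldh uiwjb bqvxs rhk lcx yvjj otb bhmw oqcuv orln ksi fwgyu yex
Final line 4: bqvxs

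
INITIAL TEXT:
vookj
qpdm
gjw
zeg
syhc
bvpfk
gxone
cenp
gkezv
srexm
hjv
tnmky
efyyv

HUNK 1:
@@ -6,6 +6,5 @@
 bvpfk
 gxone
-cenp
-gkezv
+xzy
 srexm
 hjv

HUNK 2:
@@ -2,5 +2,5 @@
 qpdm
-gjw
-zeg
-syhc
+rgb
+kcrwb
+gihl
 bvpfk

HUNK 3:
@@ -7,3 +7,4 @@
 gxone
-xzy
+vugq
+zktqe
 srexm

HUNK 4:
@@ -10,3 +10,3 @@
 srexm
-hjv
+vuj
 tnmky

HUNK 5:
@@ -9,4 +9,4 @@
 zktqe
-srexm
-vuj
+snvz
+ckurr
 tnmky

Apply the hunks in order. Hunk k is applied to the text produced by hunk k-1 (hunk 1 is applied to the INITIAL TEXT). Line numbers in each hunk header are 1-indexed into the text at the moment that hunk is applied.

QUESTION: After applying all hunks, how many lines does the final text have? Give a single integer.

Answer: 13

Derivation:
Hunk 1: at line 6 remove [cenp,gkezv] add [xzy] -> 12 lines: vookj qpdm gjw zeg syhc bvpfk gxone xzy srexm hjv tnmky efyyv
Hunk 2: at line 2 remove [gjw,zeg,syhc] add [rgb,kcrwb,gihl] -> 12 lines: vookj qpdm rgb kcrwb gihl bvpfk gxone xzy srexm hjv tnmky efyyv
Hunk 3: at line 7 remove [xzy] add [vugq,zktqe] -> 13 lines: vookj qpdm rgb kcrwb gihl bvpfk gxone vugq zktqe srexm hjv tnmky efyyv
Hunk 4: at line 10 remove [hjv] add [vuj] -> 13 lines: vookj qpdm rgb kcrwb gihl bvpfk gxone vugq zktqe srexm vuj tnmky efyyv
Hunk 5: at line 9 remove [srexm,vuj] add [snvz,ckurr] -> 13 lines: vookj qpdm rgb kcrwb gihl bvpfk gxone vugq zktqe snvz ckurr tnmky efyyv
Final line count: 13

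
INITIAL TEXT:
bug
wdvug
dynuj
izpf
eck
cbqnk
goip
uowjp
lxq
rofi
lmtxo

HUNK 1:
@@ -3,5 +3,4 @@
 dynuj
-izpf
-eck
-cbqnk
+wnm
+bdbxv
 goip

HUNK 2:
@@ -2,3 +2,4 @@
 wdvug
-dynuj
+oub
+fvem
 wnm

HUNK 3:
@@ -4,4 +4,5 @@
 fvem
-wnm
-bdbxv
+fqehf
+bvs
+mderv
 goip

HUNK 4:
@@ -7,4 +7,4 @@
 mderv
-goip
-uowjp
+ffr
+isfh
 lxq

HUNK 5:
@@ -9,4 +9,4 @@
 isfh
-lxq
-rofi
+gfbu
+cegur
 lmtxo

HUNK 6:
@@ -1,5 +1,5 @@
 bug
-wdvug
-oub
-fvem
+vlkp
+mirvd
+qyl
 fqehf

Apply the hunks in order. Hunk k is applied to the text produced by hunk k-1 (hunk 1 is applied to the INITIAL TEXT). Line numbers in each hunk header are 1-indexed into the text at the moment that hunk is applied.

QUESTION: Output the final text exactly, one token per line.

Hunk 1: at line 3 remove [izpf,eck,cbqnk] add [wnm,bdbxv] -> 10 lines: bug wdvug dynuj wnm bdbxv goip uowjp lxq rofi lmtxo
Hunk 2: at line 2 remove [dynuj] add [oub,fvem] -> 11 lines: bug wdvug oub fvem wnm bdbxv goip uowjp lxq rofi lmtxo
Hunk 3: at line 4 remove [wnm,bdbxv] add [fqehf,bvs,mderv] -> 12 lines: bug wdvug oub fvem fqehf bvs mderv goip uowjp lxq rofi lmtxo
Hunk 4: at line 7 remove [goip,uowjp] add [ffr,isfh] -> 12 lines: bug wdvug oub fvem fqehf bvs mderv ffr isfh lxq rofi lmtxo
Hunk 5: at line 9 remove [lxq,rofi] add [gfbu,cegur] -> 12 lines: bug wdvug oub fvem fqehf bvs mderv ffr isfh gfbu cegur lmtxo
Hunk 6: at line 1 remove [wdvug,oub,fvem] add [vlkp,mirvd,qyl] -> 12 lines: bug vlkp mirvd qyl fqehf bvs mderv ffr isfh gfbu cegur lmtxo

Answer: bug
vlkp
mirvd
qyl
fqehf
bvs
mderv
ffr
isfh
gfbu
cegur
lmtxo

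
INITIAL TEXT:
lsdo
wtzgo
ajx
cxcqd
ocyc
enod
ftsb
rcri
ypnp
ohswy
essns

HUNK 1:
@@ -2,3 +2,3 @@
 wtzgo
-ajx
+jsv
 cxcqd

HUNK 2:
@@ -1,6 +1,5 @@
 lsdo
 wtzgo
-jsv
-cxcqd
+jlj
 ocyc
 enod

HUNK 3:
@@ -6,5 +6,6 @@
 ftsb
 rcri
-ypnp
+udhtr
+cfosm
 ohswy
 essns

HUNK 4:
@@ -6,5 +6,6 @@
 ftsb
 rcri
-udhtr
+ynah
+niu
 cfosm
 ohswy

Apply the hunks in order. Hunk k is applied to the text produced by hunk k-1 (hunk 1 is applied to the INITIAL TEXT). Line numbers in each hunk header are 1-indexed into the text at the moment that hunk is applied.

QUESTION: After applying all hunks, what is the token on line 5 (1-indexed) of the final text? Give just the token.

Answer: enod

Derivation:
Hunk 1: at line 2 remove [ajx] add [jsv] -> 11 lines: lsdo wtzgo jsv cxcqd ocyc enod ftsb rcri ypnp ohswy essns
Hunk 2: at line 1 remove [jsv,cxcqd] add [jlj] -> 10 lines: lsdo wtzgo jlj ocyc enod ftsb rcri ypnp ohswy essns
Hunk 3: at line 6 remove [ypnp] add [udhtr,cfosm] -> 11 lines: lsdo wtzgo jlj ocyc enod ftsb rcri udhtr cfosm ohswy essns
Hunk 4: at line 6 remove [udhtr] add [ynah,niu] -> 12 lines: lsdo wtzgo jlj ocyc enod ftsb rcri ynah niu cfosm ohswy essns
Final line 5: enod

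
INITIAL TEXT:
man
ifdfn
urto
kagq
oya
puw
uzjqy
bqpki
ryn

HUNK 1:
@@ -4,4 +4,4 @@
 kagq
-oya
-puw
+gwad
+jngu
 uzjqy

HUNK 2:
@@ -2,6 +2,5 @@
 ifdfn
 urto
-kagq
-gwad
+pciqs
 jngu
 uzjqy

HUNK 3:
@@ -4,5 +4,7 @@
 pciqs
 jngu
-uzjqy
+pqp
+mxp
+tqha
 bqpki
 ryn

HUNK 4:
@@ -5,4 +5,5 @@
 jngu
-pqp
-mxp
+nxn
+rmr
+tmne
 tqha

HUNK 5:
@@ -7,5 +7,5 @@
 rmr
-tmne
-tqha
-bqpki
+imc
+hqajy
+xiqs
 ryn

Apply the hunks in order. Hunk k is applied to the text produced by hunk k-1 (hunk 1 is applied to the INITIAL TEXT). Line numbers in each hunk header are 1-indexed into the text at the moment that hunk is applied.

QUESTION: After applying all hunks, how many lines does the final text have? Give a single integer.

Hunk 1: at line 4 remove [oya,puw] add [gwad,jngu] -> 9 lines: man ifdfn urto kagq gwad jngu uzjqy bqpki ryn
Hunk 2: at line 2 remove [kagq,gwad] add [pciqs] -> 8 lines: man ifdfn urto pciqs jngu uzjqy bqpki ryn
Hunk 3: at line 4 remove [uzjqy] add [pqp,mxp,tqha] -> 10 lines: man ifdfn urto pciqs jngu pqp mxp tqha bqpki ryn
Hunk 4: at line 5 remove [pqp,mxp] add [nxn,rmr,tmne] -> 11 lines: man ifdfn urto pciqs jngu nxn rmr tmne tqha bqpki ryn
Hunk 5: at line 7 remove [tmne,tqha,bqpki] add [imc,hqajy,xiqs] -> 11 lines: man ifdfn urto pciqs jngu nxn rmr imc hqajy xiqs ryn
Final line count: 11

Answer: 11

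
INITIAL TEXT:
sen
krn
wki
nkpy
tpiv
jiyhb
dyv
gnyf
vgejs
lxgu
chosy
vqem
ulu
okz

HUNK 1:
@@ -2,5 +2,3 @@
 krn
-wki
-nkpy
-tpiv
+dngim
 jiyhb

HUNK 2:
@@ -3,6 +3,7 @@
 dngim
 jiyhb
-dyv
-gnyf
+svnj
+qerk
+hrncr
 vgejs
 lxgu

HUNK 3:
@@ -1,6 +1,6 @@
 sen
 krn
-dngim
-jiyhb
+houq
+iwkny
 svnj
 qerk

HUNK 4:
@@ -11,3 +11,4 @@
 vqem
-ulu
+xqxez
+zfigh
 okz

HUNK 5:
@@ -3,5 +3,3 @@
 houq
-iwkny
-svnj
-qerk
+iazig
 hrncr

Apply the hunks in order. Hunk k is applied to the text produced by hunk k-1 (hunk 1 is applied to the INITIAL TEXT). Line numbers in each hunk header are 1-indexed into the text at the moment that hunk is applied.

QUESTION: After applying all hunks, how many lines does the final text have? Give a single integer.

Hunk 1: at line 2 remove [wki,nkpy,tpiv] add [dngim] -> 12 lines: sen krn dngim jiyhb dyv gnyf vgejs lxgu chosy vqem ulu okz
Hunk 2: at line 3 remove [dyv,gnyf] add [svnj,qerk,hrncr] -> 13 lines: sen krn dngim jiyhb svnj qerk hrncr vgejs lxgu chosy vqem ulu okz
Hunk 3: at line 1 remove [dngim,jiyhb] add [houq,iwkny] -> 13 lines: sen krn houq iwkny svnj qerk hrncr vgejs lxgu chosy vqem ulu okz
Hunk 4: at line 11 remove [ulu] add [xqxez,zfigh] -> 14 lines: sen krn houq iwkny svnj qerk hrncr vgejs lxgu chosy vqem xqxez zfigh okz
Hunk 5: at line 3 remove [iwkny,svnj,qerk] add [iazig] -> 12 lines: sen krn houq iazig hrncr vgejs lxgu chosy vqem xqxez zfigh okz
Final line count: 12

Answer: 12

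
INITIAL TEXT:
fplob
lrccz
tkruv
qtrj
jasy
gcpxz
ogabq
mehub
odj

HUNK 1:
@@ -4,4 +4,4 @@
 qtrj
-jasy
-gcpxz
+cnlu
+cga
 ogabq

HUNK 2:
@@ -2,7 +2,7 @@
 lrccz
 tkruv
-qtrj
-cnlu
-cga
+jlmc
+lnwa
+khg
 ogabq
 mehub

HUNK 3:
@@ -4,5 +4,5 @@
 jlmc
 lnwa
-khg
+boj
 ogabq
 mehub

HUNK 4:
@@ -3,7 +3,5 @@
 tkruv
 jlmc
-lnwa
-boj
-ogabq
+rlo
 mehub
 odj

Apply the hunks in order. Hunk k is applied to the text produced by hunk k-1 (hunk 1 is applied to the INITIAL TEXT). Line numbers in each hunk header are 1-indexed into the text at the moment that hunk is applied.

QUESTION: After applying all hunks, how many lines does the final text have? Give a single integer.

Hunk 1: at line 4 remove [jasy,gcpxz] add [cnlu,cga] -> 9 lines: fplob lrccz tkruv qtrj cnlu cga ogabq mehub odj
Hunk 2: at line 2 remove [qtrj,cnlu,cga] add [jlmc,lnwa,khg] -> 9 lines: fplob lrccz tkruv jlmc lnwa khg ogabq mehub odj
Hunk 3: at line 4 remove [khg] add [boj] -> 9 lines: fplob lrccz tkruv jlmc lnwa boj ogabq mehub odj
Hunk 4: at line 3 remove [lnwa,boj,ogabq] add [rlo] -> 7 lines: fplob lrccz tkruv jlmc rlo mehub odj
Final line count: 7

Answer: 7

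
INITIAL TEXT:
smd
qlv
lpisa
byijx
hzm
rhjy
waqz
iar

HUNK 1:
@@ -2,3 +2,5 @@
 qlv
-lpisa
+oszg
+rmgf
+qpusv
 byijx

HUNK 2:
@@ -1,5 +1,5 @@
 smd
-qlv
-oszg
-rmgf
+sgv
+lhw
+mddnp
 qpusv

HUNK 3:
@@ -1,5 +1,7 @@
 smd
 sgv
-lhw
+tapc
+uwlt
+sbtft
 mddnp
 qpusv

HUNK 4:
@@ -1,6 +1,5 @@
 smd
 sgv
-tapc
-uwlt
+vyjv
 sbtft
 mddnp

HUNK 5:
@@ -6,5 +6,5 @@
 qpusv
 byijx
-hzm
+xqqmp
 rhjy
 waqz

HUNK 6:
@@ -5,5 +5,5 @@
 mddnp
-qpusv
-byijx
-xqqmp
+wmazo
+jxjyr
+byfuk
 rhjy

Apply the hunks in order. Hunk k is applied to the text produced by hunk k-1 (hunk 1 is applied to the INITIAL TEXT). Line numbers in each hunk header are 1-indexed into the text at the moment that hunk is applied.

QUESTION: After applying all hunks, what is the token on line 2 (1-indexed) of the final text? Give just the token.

Answer: sgv

Derivation:
Hunk 1: at line 2 remove [lpisa] add [oszg,rmgf,qpusv] -> 10 lines: smd qlv oszg rmgf qpusv byijx hzm rhjy waqz iar
Hunk 2: at line 1 remove [qlv,oszg,rmgf] add [sgv,lhw,mddnp] -> 10 lines: smd sgv lhw mddnp qpusv byijx hzm rhjy waqz iar
Hunk 3: at line 1 remove [lhw] add [tapc,uwlt,sbtft] -> 12 lines: smd sgv tapc uwlt sbtft mddnp qpusv byijx hzm rhjy waqz iar
Hunk 4: at line 1 remove [tapc,uwlt] add [vyjv] -> 11 lines: smd sgv vyjv sbtft mddnp qpusv byijx hzm rhjy waqz iar
Hunk 5: at line 6 remove [hzm] add [xqqmp] -> 11 lines: smd sgv vyjv sbtft mddnp qpusv byijx xqqmp rhjy waqz iar
Hunk 6: at line 5 remove [qpusv,byijx,xqqmp] add [wmazo,jxjyr,byfuk] -> 11 lines: smd sgv vyjv sbtft mddnp wmazo jxjyr byfuk rhjy waqz iar
Final line 2: sgv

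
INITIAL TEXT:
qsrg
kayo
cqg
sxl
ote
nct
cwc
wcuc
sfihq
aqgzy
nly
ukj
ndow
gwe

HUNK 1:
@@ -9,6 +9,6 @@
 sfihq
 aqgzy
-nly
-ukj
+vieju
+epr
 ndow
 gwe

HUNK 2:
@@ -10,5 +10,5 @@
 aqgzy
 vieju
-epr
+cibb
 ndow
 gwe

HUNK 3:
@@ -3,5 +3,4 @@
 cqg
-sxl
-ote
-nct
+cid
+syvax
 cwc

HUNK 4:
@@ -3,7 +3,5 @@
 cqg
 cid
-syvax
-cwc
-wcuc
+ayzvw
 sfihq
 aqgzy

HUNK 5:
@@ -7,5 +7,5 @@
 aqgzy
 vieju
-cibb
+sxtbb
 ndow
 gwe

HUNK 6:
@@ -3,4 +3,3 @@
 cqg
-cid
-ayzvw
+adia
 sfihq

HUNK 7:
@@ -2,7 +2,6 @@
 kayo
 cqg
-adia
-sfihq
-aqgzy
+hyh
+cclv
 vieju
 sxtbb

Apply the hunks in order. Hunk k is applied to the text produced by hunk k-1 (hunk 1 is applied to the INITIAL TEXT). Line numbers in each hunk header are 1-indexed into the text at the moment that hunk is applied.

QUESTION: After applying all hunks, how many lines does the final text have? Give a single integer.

Hunk 1: at line 9 remove [nly,ukj] add [vieju,epr] -> 14 lines: qsrg kayo cqg sxl ote nct cwc wcuc sfihq aqgzy vieju epr ndow gwe
Hunk 2: at line 10 remove [epr] add [cibb] -> 14 lines: qsrg kayo cqg sxl ote nct cwc wcuc sfihq aqgzy vieju cibb ndow gwe
Hunk 3: at line 3 remove [sxl,ote,nct] add [cid,syvax] -> 13 lines: qsrg kayo cqg cid syvax cwc wcuc sfihq aqgzy vieju cibb ndow gwe
Hunk 4: at line 3 remove [syvax,cwc,wcuc] add [ayzvw] -> 11 lines: qsrg kayo cqg cid ayzvw sfihq aqgzy vieju cibb ndow gwe
Hunk 5: at line 7 remove [cibb] add [sxtbb] -> 11 lines: qsrg kayo cqg cid ayzvw sfihq aqgzy vieju sxtbb ndow gwe
Hunk 6: at line 3 remove [cid,ayzvw] add [adia] -> 10 lines: qsrg kayo cqg adia sfihq aqgzy vieju sxtbb ndow gwe
Hunk 7: at line 2 remove [adia,sfihq,aqgzy] add [hyh,cclv] -> 9 lines: qsrg kayo cqg hyh cclv vieju sxtbb ndow gwe
Final line count: 9

Answer: 9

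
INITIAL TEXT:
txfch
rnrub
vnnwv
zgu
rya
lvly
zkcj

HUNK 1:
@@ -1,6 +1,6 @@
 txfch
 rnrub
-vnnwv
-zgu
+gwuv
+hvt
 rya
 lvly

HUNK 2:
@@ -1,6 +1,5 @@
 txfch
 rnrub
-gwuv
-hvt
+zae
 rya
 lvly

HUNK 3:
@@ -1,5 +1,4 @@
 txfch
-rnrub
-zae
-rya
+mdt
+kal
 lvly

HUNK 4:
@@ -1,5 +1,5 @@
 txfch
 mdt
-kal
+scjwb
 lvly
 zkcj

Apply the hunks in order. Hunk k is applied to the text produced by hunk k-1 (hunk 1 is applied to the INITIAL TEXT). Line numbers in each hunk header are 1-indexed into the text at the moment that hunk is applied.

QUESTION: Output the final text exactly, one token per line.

Hunk 1: at line 1 remove [vnnwv,zgu] add [gwuv,hvt] -> 7 lines: txfch rnrub gwuv hvt rya lvly zkcj
Hunk 2: at line 1 remove [gwuv,hvt] add [zae] -> 6 lines: txfch rnrub zae rya lvly zkcj
Hunk 3: at line 1 remove [rnrub,zae,rya] add [mdt,kal] -> 5 lines: txfch mdt kal lvly zkcj
Hunk 4: at line 1 remove [kal] add [scjwb] -> 5 lines: txfch mdt scjwb lvly zkcj

Answer: txfch
mdt
scjwb
lvly
zkcj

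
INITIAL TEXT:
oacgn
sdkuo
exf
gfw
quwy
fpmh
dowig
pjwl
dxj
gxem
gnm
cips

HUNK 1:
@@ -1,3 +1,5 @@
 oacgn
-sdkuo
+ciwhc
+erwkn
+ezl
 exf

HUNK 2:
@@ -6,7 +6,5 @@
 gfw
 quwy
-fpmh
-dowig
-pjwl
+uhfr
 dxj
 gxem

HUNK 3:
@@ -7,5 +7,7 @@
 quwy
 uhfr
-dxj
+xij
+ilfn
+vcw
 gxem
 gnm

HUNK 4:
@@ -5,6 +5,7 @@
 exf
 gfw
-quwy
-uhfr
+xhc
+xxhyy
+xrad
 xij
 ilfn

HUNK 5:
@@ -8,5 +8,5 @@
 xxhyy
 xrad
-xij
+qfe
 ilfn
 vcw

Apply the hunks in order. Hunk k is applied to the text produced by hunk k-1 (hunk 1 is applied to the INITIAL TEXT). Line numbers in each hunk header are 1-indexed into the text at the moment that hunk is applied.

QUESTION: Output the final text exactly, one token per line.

Answer: oacgn
ciwhc
erwkn
ezl
exf
gfw
xhc
xxhyy
xrad
qfe
ilfn
vcw
gxem
gnm
cips

Derivation:
Hunk 1: at line 1 remove [sdkuo] add [ciwhc,erwkn,ezl] -> 14 lines: oacgn ciwhc erwkn ezl exf gfw quwy fpmh dowig pjwl dxj gxem gnm cips
Hunk 2: at line 6 remove [fpmh,dowig,pjwl] add [uhfr] -> 12 lines: oacgn ciwhc erwkn ezl exf gfw quwy uhfr dxj gxem gnm cips
Hunk 3: at line 7 remove [dxj] add [xij,ilfn,vcw] -> 14 lines: oacgn ciwhc erwkn ezl exf gfw quwy uhfr xij ilfn vcw gxem gnm cips
Hunk 4: at line 5 remove [quwy,uhfr] add [xhc,xxhyy,xrad] -> 15 lines: oacgn ciwhc erwkn ezl exf gfw xhc xxhyy xrad xij ilfn vcw gxem gnm cips
Hunk 5: at line 8 remove [xij] add [qfe] -> 15 lines: oacgn ciwhc erwkn ezl exf gfw xhc xxhyy xrad qfe ilfn vcw gxem gnm cips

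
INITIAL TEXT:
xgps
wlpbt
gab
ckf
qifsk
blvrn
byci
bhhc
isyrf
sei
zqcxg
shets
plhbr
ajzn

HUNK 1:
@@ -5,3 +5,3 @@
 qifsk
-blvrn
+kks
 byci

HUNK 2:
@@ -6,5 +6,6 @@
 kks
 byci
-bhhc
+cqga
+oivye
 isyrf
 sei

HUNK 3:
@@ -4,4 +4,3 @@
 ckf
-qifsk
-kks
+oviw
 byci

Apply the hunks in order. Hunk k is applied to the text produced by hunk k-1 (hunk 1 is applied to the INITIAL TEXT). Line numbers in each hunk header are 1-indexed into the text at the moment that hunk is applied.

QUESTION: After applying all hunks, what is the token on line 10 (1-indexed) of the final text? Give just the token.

Answer: sei

Derivation:
Hunk 1: at line 5 remove [blvrn] add [kks] -> 14 lines: xgps wlpbt gab ckf qifsk kks byci bhhc isyrf sei zqcxg shets plhbr ajzn
Hunk 2: at line 6 remove [bhhc] add [cqga,oivye] -> 15 lines: xgps wlpbt gab ckf qifsk kks byci cqga oivye isyrf sei zqcxg shets plhbr ajzn
Hunk 3: at line 4 remove [qifsk,kks] add [oviw] -> 14 lines: xgps wlpbt gab ckf oviw byci cqga oivye isyrf sei zqcxg shets plhbr ajzn
Final line 10: sei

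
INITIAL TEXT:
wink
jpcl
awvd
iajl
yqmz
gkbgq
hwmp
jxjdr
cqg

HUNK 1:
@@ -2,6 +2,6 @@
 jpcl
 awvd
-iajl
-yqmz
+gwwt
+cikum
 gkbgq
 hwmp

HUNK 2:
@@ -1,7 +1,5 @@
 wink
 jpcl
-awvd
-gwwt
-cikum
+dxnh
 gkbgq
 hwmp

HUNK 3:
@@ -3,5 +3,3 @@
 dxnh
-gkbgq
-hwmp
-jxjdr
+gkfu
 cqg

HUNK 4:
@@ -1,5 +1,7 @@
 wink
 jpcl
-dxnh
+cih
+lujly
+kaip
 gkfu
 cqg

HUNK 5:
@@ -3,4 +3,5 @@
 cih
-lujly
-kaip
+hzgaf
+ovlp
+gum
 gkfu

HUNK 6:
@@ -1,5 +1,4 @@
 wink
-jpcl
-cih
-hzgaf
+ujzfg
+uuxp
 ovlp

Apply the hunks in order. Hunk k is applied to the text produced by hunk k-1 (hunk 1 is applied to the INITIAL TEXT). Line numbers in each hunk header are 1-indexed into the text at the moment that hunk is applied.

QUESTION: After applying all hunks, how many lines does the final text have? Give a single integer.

Answer: 7

Derivation:
Hunk 1: at line 2 remove [iajl,yqmz] add [gwwt,cikum] -> 9 lines: wink jpcl awvd gwwt cikum gkbgq hwmp jxjdr cqg
Hunk 2: at line 1 remove [awvd,gwwt,cikum] add [dxnh] -> 7 lines: wink jpcl dxnh gkbgq hwmp jxjdr cqg
Hunk 3: at line 3 remove [gkbgq,hwmp,jxjdr] add [gkfu] -> 5 lines: wink jpcl dxnh gkfu cqg
Hunk 4: at line 1 remove [dxnh] add [cih,lujly,kaip] -> 7 lines: wink jpcl cih lujly kaip gkfu cqg
Hunk 5: at line 3 remove [lujly,kaip] add [hzgaf,ovlp,gum] -> 8 lines: wink jpcl cih hzgaf ovlp gum gkfu cqg
Hunk 6: at line 1 remove [jpcl,cih,hzgaf] add [ujzfg,uuxp] -> 7 lines: wink ujzfg uuxp ovlp gum gkfu cqg
Final line count: 7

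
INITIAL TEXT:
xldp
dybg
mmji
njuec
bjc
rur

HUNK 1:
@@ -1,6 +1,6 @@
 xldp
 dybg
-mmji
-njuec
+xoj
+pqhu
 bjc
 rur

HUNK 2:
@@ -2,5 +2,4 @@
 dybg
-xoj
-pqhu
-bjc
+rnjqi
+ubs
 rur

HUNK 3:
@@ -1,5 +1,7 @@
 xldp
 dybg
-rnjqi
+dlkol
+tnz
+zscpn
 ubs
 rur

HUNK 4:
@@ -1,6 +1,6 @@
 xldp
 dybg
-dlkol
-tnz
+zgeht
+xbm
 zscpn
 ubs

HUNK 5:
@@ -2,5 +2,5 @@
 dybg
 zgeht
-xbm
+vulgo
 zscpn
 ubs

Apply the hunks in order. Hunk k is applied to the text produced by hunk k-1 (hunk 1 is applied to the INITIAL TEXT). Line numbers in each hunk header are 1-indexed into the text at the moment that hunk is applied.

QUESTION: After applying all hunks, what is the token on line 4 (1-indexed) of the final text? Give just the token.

Hunk 1: at line 1 remove [mmji,njuec] add [xoj,pqhu] -> 6 lines: xldp dybg xoj pqhu bjc rur
Hunk 2: at line 2 remove [xoj,pqhu,bjc] add [rnjqi,ubs] -> 5 lines: xldp dybg rnjqi ubs rur
Hunk 3: at line 1 remove [rnjqi] add [dlkol,tnz,zscpn] -> 7 lines: xldp dybg dlkol tnz zscpn ubs rur
Hunk 4: at line 1 remove [dlkol,tnz] add [zgeht,xbm] -> 7 lines: xldp dybg zgeht xbm zscpn ubs rur
Hunk 5: at line 2 remove [xbm] add [vulgo] -> 7 lines: xldp dybg zgeht vulgo zscpn ubs rur
Final line 4: vulgo

Answer: vulgo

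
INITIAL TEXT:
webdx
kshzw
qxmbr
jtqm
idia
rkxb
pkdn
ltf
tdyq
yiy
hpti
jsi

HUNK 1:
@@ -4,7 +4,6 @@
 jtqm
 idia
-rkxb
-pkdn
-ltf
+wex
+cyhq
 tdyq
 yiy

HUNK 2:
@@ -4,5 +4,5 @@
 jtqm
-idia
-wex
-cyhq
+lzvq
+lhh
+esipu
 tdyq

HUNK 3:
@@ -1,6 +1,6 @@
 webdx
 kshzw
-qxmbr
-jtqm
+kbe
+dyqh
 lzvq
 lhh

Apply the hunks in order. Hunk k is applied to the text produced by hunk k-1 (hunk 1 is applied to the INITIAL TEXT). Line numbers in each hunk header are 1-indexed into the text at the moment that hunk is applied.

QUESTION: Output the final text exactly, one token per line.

Answer: webdx
kshzw
kbe
dyqh
lzvq
lhh
esipu
tdyq
yiy
hpti
jsi

Derivation:
Hunk 1: at line 4 remove [rkxb,pkdn,ltf] add [wex,cyhq] -> 11 lines: webdx kshzw qxmbr jtqm idia wex cyhq tdyq yiy hpti jsi
Hunk 2: at line 4 remove [idia,wex,cyhq] add [lzvq,lhh,esipu] -> 11 lines: webdx kshzw qxmbr jtqm lzvq lhh esipu tdyq yiy hpti jsi
Hunk 3: at line 1 remove [qxmbr,jtqm] add [kbe,dyqh] -> 11 lines: webdx kshzw kbe dyqh lzvq lhh esipu tdyq yiy hpti jsi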